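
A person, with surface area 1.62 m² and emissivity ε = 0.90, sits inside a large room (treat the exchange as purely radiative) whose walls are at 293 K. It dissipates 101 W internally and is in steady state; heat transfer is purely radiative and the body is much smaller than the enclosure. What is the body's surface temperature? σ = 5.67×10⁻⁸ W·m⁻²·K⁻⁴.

For a small grey body in a large enclosure, net radiated power = εσA(T⁴ − T_w⁴).
Steady state: P = εσA(T⁴ − T_w⁴) with A = 1.62 m².
T⁴ = P/(εσA) + T_w⁴ = 101/(0.90·5.67×10⁻⁸·1.620) + (293)⁴
    = 1.222×10⁹ + 7.370×10⁹ = 8.592×10⁹ K⁴.

T ≈ 304 K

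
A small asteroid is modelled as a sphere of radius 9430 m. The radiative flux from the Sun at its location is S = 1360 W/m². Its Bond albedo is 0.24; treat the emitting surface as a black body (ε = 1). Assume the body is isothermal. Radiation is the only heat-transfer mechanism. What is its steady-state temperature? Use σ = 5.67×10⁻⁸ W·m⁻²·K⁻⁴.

T ≈ 260 K

At equilibrium, absorbed power = emitted power.
Absorbing cross-section = πr² = 2.794×10⁸ m²; emitting surface = 4πr² = 1.117×10⁹ m² (ratio 4).
(1−a)S·A_cross = εσ·A_surf·T⁴  ⇒  T⁴ = (1−a)S/(4σ).
T⁴ = 0.760·1360/(4·5.67×10⁻⁸) = 4.557×10⁹ K⁴.
T = (4.557×10⁹)^(1/4).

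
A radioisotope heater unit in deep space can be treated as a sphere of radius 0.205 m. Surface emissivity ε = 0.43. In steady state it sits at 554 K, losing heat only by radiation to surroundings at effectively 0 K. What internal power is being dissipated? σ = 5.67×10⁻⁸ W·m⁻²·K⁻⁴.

P ≈ 1210 W

Steady state: P = εσA T⁴.
A = 4πr² = 0.5281 m²; T⁴ = (554)⁴ = 9.420×10¹⁰ K⁴.
P = 0.43 × 5.67×10⁻⁸ × 0.5281 × 9.420×10¹⁰.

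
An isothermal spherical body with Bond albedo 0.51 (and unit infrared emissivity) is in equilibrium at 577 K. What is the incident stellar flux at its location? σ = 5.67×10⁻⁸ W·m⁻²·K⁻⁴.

(1−a)S·πr² = σ·4πr²·T⁴ ⇒ S = 4σT⁴/(1−a).
S = 4·5.67×10⁻⁸·1.108×10¹¹/0.490.

S ≈ 51300 W/m²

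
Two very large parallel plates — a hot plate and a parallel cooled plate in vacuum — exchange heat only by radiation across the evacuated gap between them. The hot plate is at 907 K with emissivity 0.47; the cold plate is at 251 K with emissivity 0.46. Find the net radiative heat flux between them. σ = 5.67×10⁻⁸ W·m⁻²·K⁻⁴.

q ≈ 11600 W/m²

For two infinite grey parallel plates, q = σ(T₁⁴ − T₂⁴)/(1/ε₁ + 1/ε₂ − 1).
T₁⁴ − T₂⁴ = 6.768×10¹¹ − 3.969×10⁹ = 6.728×10¹¹ K⁴.
1/ε₁ + 1/ε₂ − 1 = 2.128 + 2.174 − 1 = 3.302.
q = 5.67×10⁻⁸ × 6.728×10¹¹ / 3.302.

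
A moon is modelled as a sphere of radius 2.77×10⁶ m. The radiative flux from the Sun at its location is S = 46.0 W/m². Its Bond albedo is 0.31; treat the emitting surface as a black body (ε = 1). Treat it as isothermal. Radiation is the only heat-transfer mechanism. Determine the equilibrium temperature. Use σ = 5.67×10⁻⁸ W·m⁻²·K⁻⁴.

At equilibrium, absorbed power = emitted power.
Absorbing cross-section = πr² = 2.411×10¹³ m²; emitting surface = 4πr² = 9.642×10¹³ m² (ratio 4).
(1−a)S·A_cross = εσ·A_surf·T⁴  ⇒  T⁴ = (1−a)S/(4σ).
T⁴ = 0.690·46.0/(4·5.67×10⁻⁸) = 1.399×10⁸ K⁴.
T = (1.399×10⁸)^(1/4).

T ≈ 109 K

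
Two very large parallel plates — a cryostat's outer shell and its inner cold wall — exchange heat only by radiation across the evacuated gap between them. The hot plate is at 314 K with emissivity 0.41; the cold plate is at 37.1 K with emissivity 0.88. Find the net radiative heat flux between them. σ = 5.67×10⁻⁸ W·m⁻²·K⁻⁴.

q ≈ 214 W/m²

For two infinite grey parallel plates, q = σ(T₁⁴ − T₂⁴)/(1/ε₁ + 1/ε₂ − 1).
T₁⁴ − T₂⁴ = 9.721×10⁹ − 1.895×10⁶ = 9.719×10⁹ K⁴.
1/ε₁ + 1/ε₂ − 1 = 2.439 + 1.136 − 1 = 2.575.
q = 5.67×10⁻⁸ × 9.719×10⁹ / 2.575.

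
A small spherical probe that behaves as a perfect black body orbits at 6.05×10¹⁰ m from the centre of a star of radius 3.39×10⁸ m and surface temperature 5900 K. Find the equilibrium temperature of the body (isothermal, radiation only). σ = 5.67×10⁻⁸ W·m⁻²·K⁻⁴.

The star's surface emits σT_*⁴; at distance d the flux is S = σT_*⁴(R_*/d)².
S = 5.67×10⁻⁸·(5900)⁴·(3.39×10⁸/6.05×10¹⁰)² = 2157 W/m².
For an isothermal sphere T⁴ = (1−a)S/(4σ) = 9.511×10⁹ K⁴.

T ≈ 312 K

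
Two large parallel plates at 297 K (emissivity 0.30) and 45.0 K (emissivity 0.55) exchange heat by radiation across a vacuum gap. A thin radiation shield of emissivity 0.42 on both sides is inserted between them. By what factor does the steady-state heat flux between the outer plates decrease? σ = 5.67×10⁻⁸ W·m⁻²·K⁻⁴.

factor ≈ 1.91

Without shield: q₀ = σΔ(T⁴)/(1/ε₁+1/ε₂−1) with denominator 4.152.
With shield the two gaps are in series; the resistances add: (1/ε₁+1/ε_s−1)+(1/ε_s+1/ε₂−1) = 4.714+3.199 = 7.913.
Heat-flux ratio q₀/q = 7.913/4.152.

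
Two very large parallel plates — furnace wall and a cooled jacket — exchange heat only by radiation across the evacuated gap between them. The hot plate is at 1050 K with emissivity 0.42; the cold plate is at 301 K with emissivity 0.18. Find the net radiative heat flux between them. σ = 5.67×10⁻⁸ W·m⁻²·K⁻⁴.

For two infinite grey parallel plates, q = σ(T₁⁴ − T₂⁴)/(1/ε₁ + 1/ε₂ − 1).
T₁⁴ − T₂⁴ = 1.216×10¹² − 8.209×10⁹ = 1.207×10¹² K⁴.
1/ε₁ + 1/ε₂ − 1 = 2.381 + 5.556 − 1 = 6.937.
q = 5.67×10⁻⁸ × 1.207×10¹² / 6.937.

q ≈ 9870 W/m²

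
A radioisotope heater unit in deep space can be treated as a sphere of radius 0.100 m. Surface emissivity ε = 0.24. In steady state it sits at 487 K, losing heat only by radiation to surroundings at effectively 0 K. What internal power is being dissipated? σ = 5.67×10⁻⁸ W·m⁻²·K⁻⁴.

P ≈ 96.2 W

Steady state: P = εσA T⁴.
A = 4πr² = 0.1257 m²; T⁴ = (487)⁴ = 5.625×10¹⁰ K⁴.
P = 0.24 × 5.67×10⁻⁸ × 0.1257 × 5.625×10¹⁰.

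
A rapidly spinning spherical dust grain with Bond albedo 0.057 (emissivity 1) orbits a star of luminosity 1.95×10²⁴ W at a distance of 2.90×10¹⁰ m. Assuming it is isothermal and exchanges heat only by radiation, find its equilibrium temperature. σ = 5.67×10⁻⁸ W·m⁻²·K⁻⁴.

First find the stellar flux at distance d: S = L/(4πd²) = 1.95×10²⁴/(4π·(2.90×10¹⁰)²) = 184.5 W/m².
For an isothermal sphere, absorbed (1−a)S·πr² = emitted σ·4πr²·T⁴, so T⁴ = (1−a)S/(4σ).
T⁴ = 0.943·184.5/(4·5.67×10⁻⁸) = 7.672×10⁸ K⁴.

T ≈ 166 K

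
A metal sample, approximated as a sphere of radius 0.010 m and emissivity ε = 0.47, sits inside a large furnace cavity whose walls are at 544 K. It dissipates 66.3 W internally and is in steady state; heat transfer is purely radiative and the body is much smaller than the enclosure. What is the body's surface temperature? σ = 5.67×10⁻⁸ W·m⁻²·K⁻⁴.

T ≈ 1200 K

For a small grey body in a large enclosure, net radiated power = εσA(T⁴ − T_w⁴).
Steady state: P = εσA(T⁴ − T_w⁴) with A = 4πr² = 0.001257 m².
T⁴ = P/(εσA) + T_w⁴ = 66.3/(0.47·5.67×10⁻⁸·0.001257) + (544)⁴
    = 1.980×10¹² + 8.758×10¹⁰ = 2.067×10¹² K⁴.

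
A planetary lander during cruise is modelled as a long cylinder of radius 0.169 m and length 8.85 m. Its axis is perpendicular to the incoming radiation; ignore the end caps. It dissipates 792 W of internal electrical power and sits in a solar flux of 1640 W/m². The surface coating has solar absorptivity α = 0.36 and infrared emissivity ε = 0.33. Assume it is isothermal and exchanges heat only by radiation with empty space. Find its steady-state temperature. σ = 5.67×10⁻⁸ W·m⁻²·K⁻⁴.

At steady state, absorbed solar power + internal power = radiated power.
Absorbed: α·S·A_cross = 0.36·1640·2.991 = 1766 W (cross-section 2rL).
Total input = 1766 + 792 = 2558 W.
Radiated: εσ·A_surf·T⁴ with A_surf = 2πrL = 9.397 m².
T⁴ = 2558/(0.33·5.67×10⁻⁸·9.397) = 1.455×10¹⁰ K⁴.

T ≈ 347 K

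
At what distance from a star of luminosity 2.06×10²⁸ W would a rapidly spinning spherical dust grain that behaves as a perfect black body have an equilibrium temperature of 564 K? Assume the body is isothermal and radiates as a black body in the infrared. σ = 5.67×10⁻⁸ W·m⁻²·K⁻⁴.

For an isothermal black-emitting sphere, (1−a)S·πr² = σ·4πr²·T⁴ ⇒ S = 4σT⁴/(1−a).
S = 4·5.67×10⁻⁸·(564)⁴/1.00 = 22950 W/m².
Flux falls as S = L/(4πd²), so d = √(L/(4πS)) = √(2.06×10²⁸/(4π·22950)).

d ≈ 2.67×10¹¹ m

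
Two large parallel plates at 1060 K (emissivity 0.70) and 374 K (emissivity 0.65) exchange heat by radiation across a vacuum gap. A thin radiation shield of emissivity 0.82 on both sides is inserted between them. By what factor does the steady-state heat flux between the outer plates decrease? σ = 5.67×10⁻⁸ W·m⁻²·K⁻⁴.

Without shield: q₀ = σΔ(T⁴)/(1/ε₁+1/ε₂−1) with denominator 1.967.
With shield the two gaps are in series; the resistances add: (1/ε₁+1/ε_s−1)+(1/ε_s+1/ε₂−1) = 1.648+1.758 = 3.406.
Heat-flux ratio q₀/q = 3.406/1.967.

factor ≈ 1.73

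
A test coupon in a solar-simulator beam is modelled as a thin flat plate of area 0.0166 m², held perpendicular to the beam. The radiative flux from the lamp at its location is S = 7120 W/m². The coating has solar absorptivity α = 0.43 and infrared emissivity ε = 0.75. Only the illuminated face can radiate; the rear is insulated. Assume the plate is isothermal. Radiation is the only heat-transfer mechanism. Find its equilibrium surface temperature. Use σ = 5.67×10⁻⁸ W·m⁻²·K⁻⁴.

T ≈ 518 K

At equilibrium, absorbed power = emitted power.
Absorbing cross-section = A = 0.01660 m²; emitting surface = A = 0.01660 m² (ratio 1).
αS·A_cross = εσ·A_surf·T⁴  ⇒  T⁴ = αS/(ε·1σ).
T⁴ = 0.430·7120/(0.75·1·5.67×10⁻⁸) = 7.200×10¹⁰ K⁴.
T = (7.200×10¹⁰)^(1/4).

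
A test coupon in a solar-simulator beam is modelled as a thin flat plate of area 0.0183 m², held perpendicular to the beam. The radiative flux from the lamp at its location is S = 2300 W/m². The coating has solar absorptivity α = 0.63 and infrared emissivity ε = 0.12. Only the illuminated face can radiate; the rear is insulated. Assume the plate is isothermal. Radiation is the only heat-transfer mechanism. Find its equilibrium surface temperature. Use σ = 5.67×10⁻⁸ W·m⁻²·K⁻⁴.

T ≈ 679 K

At equilibrium, absorbed power = emitted power.
Absorbing cross-section = A = 0.01830 m²; emitting surface = A = 0.01830 m² (ratio 1).
αS·A_cross = εσ·A_surf·T⁴  ⇒  T⁴ = αS/(ε·1σ).
T⁴ = 0.630·2300/(0.12·1·5.67×10⁻⁸) = 2.130×10¹¹ K⁴.
T = (2.130×10¹¹)^(1/4).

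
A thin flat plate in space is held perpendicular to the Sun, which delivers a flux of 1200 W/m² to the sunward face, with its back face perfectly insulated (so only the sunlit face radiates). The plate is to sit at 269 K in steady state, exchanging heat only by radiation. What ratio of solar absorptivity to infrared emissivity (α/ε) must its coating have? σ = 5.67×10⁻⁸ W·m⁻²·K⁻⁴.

α/ε ≈ 0.247

Balance: αS·A = εσ·1A·T⁴ ⇒ α/ε = σT⁴/S.
α/ε = 5.67×10⁻⁸·(269)⁴/1200 = 5.67×10⁻⁸·5.236×10⁹/1200.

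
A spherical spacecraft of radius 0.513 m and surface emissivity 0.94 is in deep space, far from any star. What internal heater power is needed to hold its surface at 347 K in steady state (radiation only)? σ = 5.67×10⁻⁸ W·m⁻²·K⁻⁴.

P = εσ·4πr²·T⁴.
4πr² = 3.307 m²; T⁴ = 1.450×10¹⁰ K⁴.
P = 0.94·5.67×10⁻⁸·3.307·1.450×10¹⁰.

P ≈ 2560 W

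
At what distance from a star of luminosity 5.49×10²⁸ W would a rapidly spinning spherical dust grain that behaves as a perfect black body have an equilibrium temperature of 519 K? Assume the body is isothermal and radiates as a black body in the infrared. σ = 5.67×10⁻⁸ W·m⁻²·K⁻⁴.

d ≈ 5.15×10¹¹ m

For an isothermal black-emitting sphere, (1−a)S·πr² = σ·4πr²·T⁴ ⇒ S = 4σT⁴/(1−a).
S = 4·5.67×10⁻⁸·(519)⁴/1.00 = 16460 W/m².
Flux falls as S = L/(4πd²), so d = √(L/(4πS)) = √(5.49×10²⁸/(4π·16460)).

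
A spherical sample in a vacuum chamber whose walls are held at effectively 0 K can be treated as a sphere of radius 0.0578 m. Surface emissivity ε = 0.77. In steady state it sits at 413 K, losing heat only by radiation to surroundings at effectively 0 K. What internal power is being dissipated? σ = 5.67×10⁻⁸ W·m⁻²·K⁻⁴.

Steady state: P = εσA T⁴.
A = 4πr² = 0.04198 m²; T⁴ = (413)⁴ = 2.909×10¹⁰ K⁴.
P = 0.77 × 5.67×10⁻⁸ × 0.04198 × 2.909×10¹⁰.

P ≈ 53.3 W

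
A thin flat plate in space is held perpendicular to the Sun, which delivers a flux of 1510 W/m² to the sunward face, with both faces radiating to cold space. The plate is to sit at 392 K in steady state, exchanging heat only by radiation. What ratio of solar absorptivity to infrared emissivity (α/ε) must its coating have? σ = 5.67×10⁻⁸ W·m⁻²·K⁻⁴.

Balance: αS·A = εσ·2A·T⁴ ⇒ α/ε = 2σT⁴/S.
α/ε = 2·5.67×10⁻⁸·(392)⁴/1510 = 2·5.67×10⁻⁸·2.361×10¹⁰/1510.

α/ε ≈ 1.77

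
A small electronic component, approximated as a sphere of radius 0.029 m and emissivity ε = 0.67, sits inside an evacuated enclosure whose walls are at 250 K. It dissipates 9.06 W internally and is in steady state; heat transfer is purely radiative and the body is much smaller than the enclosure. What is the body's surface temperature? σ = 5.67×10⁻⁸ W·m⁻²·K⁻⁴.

For a small grey body in a large enclosure, net radiated power = εσA(T⁴ − T_w⁴).
Steady state: P = εσA(T⁴ − T_w⁴) with A = 4πr² = 0.01057 m².
T⁴ = P/(εσA) + T_w⁴ = 9.06/(0.67·5.67×10⁻⁸·0.01057) + (250)⁴
    = 2.257×10¹⁰ + 3.906×10⁹ = 2.647×10¹⁰ K⁴.

T ≈ 403 K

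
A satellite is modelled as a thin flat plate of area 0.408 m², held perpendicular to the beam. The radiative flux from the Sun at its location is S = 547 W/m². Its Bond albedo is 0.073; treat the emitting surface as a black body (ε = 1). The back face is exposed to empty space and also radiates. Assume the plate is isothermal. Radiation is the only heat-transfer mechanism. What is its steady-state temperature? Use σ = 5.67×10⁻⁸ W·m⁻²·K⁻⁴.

T ≈ 259 K

At equilibrium, absorbed power = emitted power.
Absorbing cross-section = A = 0.4080 m²; emitting surface = 2A = 0.8160 m² (ratio 2).
(1−a)S·A_cross = εσ·A_surf·T⁴  ⇒  T⁴ = (1−a)S/(2σ).
T⁴ = 0.927·547/(2·5.67×10⁻⁸) = 4.472×10⁹ K⁴.
T = (4.472×10⁹)^(1/4).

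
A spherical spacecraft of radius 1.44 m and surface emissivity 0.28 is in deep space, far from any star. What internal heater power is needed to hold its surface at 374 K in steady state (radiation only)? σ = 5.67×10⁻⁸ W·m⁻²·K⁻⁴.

P ≈ 8090 W

P = εσ·4πr²·T⁴.
4πr² = 26.06 m²; T⁴ = 1.957×10¹⁰ K⁴.
P = 0.28·5.67×10⁻⁸·26.06·1.957×10¹⁰.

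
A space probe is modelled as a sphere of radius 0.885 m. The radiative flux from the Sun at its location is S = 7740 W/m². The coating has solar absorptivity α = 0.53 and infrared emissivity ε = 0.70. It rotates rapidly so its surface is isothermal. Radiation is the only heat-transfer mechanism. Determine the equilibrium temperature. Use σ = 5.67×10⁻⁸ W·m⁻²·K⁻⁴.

T ≈ 401 K

At equilibrium, absorbed power = emitted power.
Absorbing cross-section = πr² = 2.461 m²; emitting surface = 4πr² = 9.842 m² (ratio 4).
αS·A_cross = εσ·A_surf·T⁴  ⇒  T⁴ = αS/(ε·4σ).
T⁴ = 0.530·7740/(0.70·4·5.67×10⁻⁸) = 2.584×10¹⁰ K⁴.
T = (2.584×10¹⁰)^(1/4).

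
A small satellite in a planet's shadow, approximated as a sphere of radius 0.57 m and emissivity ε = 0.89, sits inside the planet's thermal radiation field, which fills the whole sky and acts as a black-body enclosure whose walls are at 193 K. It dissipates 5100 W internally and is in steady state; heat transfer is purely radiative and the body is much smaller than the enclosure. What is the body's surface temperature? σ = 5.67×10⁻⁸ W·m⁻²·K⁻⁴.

T ≈ 402 K

For a small grey body in a large enclosure, net radiated power = εσA(T⁴ − T_w⁴).
Steady state: P = εσA(T⁴ − T_w⁴) with A = 4πr² = 4.083 m².
T⁴ = P/(εσA) + T_w⁴ = 5100/(0.89·5.67×10⁻⁸·4.083) + (193)⁴
    = 2.475×10¹⁰ + 1.387×10⁹ = 2.614×10¹⁰ K⁴.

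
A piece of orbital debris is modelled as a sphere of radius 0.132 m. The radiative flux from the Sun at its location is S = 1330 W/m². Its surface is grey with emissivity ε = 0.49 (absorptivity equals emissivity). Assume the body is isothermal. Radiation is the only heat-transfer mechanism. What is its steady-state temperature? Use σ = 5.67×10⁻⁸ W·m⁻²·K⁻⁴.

T ≈ 277 K

At equilibrium, absorbed power = emitted power.
Absorbing cross-section = πr² = 0.05474 m²; emitting surface = 4πr² = 0.2190 m² (ratio 4).
εS·A_cross = εσ·A_surf·T⁴  ⇒  T⁴ = S/(4σ)   (ε cancels).
T⁴ = 1330/(4·5.67×10⁻⁸) = 5.864×10⁹ K⁴.
T = (5.864×10⁹)^(1/4).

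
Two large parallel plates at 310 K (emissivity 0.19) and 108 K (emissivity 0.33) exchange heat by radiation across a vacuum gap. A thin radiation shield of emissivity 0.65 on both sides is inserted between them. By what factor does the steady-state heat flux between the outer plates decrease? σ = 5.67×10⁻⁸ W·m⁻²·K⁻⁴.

Without shield: q₀ = σΔ(T⁴)/(1/ε₁+1/ε₂−1) with denominator 7.293.
With shield the two gaps are in series; the resistances add: (1/ε₁+1/ε_s−1)+(1/ε_s+1/ε₂−1) = 5.802+3.569 = 9.370.
Heat-flux ratio q₀/q = 9.370/7.293.

factor ≈ 1.28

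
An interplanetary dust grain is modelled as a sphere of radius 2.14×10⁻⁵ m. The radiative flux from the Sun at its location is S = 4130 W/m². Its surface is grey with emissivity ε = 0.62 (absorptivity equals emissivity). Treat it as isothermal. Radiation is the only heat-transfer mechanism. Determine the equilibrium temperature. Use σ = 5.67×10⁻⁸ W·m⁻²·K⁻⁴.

At equilibrium, absorbed power = emitted power.
Absorbing cross-section = πr² = 1.439×10⁻⁹ m²; emitting surface = 4πr² = 5.755×10⁻⁹ m² (ratio 4).
εS·A_cross = εσ·A_surf·T⁴  ⇒  T⁴ = S/(4σ)   (ε cancels).
T⁴ = 4130/(4·5.67×10⁻⁸) = 1.821×10¹⁰ K⁴.
T = (1.821×10¹⁰)^(1/4).

T ≈ 367 K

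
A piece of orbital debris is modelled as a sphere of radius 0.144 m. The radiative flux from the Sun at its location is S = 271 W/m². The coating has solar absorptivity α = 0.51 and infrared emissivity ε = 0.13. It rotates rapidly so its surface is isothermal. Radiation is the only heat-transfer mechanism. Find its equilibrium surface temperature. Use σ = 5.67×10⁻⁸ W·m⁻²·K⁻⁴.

At equilibrium, absorbed power = emitted power.
Absorbing cross-section = πr² = 0.06514 m²; emitting surface = 4πr² = 0.2606 m² (ratio 4).
αS·A_cross = εσ·A_surf·T⁴  ⇒  T⁴ = αS/(ε·4σ).
T⁴ = 0.510·271/(0.13·4·5.67×10⁻⁸) = 4.688×10⁹ K⁴.
T = (4.688×10⁹)^(1/4).

T ≈ 262 K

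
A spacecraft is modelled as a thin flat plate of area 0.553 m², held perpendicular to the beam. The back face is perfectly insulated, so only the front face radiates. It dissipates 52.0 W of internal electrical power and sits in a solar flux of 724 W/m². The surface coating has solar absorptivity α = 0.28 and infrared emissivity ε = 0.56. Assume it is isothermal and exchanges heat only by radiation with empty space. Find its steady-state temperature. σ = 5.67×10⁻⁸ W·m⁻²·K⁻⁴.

At steady state, absorbed solar power + internal power = radiated power.
Absorbed: α·S·A_cross = 0.28·724·0.5530 = 112.1 W (cross-section A).
Total input = 112.1 + 52.0 = 164.1 W.
Radiated: εσ·A_surf·T⁴ with A_surf = A = 0.5530 m².
T⁴ = 164.1/(0.56·5.67×10⁻⁸·0.5530) = 9.346×10⁹ K⁴.

T ≈ 311 K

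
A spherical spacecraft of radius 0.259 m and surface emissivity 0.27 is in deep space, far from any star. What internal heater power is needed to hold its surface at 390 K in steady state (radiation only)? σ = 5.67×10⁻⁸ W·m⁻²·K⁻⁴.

P = εσ·4πr²·T⁴.
4πr² = 0.8430 m²; T⁴ = 2.313×10¹⁰ K⁴.
P = 0.27·5.67×10⁻⁸·0.8430·2.313×10¹⁰.

P ≈ 299 W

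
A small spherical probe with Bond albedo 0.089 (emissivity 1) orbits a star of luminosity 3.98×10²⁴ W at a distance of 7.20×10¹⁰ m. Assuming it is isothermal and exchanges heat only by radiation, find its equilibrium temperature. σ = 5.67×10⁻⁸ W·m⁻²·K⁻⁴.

T ≈ 125 K

First find the stellar flux at distance d: S = L/(4πd²) = 3.98×10²⁴/(4π·(7.20×10¹⁰)²) = 61.10 W/m².
For an isothermal sphere, absorbed (1−a)S·πr² = emitted σ·4πr²·T⁴, so T⁴ = (1−a)S/(4σ).
T⁴ = 0.911·61.10/(4·5.67×10⁻⁸) = 2.454×10⁸ K⁴.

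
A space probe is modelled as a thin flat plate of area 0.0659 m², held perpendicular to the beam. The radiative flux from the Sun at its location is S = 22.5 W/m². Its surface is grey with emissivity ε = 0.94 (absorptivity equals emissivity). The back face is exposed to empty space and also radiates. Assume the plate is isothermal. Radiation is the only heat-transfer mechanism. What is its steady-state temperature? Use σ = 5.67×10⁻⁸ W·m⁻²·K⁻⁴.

At equilibrium, absorbed power = emitted power.
Absorbing cross-section = A = 0.06590 m²; emitting surface = 2A = 0.1318 m² (ratio 2).
εS·A_cross = εσ·A_surf·T⁴  ⇒  T⁴ = S/(2σ)   (ε cancels).
T⁴ = 22.5/(2·5.67×10⁻⁸) = 1.984×10⁸ K⁴.
T = (1.984×10⁸)^(1/4).

T ≈ 119 K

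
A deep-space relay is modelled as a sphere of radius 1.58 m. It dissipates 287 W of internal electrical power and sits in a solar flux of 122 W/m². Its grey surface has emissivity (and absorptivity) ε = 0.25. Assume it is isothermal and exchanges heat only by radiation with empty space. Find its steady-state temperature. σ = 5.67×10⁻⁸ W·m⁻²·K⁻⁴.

At steady state, absorbed solar power + internal power = radiated power.
Absorbed: α·S·A_cross = 0.25·122·7.843 = 239.2 W (cross-section πr²).
Total input = 239.2 + 287 = 526.2 W.
Radiated: εσ·A_surf·T⁴ with A_surf = 4πr² = 31.37 m².
T⁴ = 526.2/(0.25·5.67×10⁻⁸·31.37) = 1.183×10⁹ K⁴.

T ≈ 185 K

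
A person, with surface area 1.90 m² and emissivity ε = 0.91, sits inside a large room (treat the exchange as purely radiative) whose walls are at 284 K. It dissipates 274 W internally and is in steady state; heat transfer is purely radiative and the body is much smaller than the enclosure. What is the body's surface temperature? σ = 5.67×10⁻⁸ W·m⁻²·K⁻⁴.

For a small grey body in a large enclosure, net radiated power = εσA(T⁴ − T_w⁴).
Steady state: P = εσA(T⁴ − T_w⁴) with A = 1.90 m².
T⁴ = P/(εσA) + T_w⁴ = 274/(0.91·5.67×10⁻⁸·1.900) + (284)⁴
    = 2.795×10⁹ + 6.505×10⁹ = 9.300×10⁹ K⁴.

T ≈ 311 K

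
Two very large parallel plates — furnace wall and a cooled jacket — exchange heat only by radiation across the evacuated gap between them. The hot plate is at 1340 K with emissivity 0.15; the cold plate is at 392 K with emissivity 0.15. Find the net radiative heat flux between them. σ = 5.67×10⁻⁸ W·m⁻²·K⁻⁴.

q ≈ 14700 W/m²

For two infinite grey parallel plates, q = σ(T₁⁴ − T₂⁴)/(1/ε₁ + 1/ε₂ − 1).
T₁⁴ − T₂⁴ = 3.224×10¹² − 2.361×10¹⁰ = 3.201×10¹² K⁴.
1/ε₁ + 1/ε₂ − 1 = 6.667 + 6.667 − 1 = 12.33.
q = 5.67×10⁻⁸ × 3.201×10¹² / 12.33.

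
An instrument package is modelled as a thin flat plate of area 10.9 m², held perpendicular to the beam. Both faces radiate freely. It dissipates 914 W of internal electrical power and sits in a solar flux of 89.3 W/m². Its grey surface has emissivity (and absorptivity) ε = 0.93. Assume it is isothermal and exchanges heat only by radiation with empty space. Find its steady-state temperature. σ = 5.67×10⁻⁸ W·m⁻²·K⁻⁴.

At steady state, absorbed solar power + internal power = radiated power.
Absorbed: α·S·A_cross = 0.93·89.3·10.90 = 905.2 W (cross-section A).
Total input = 905.2 + 914 = 1819 W.
Radiated: εσ·A_surf·T⁴ with A_surf = 2A = 21.80 m².
T⁴ = 1819/(0.93·5.67×10⁻⁸·21.80) = 1.583×10⁹ K⁴.

T ≈ 199 K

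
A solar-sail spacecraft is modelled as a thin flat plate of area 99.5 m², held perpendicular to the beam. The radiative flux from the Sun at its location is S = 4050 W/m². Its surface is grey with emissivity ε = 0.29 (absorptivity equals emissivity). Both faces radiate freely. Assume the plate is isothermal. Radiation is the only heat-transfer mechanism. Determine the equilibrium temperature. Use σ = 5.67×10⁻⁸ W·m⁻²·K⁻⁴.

At equilibrium, absorbed power = emitted power.
Absorbing cross-section = A = 99.50 m²; emitting surface = 2A = 199.0 m² (ratio 2).
εS·A_cross = εσ·A_surf·T⁴  ⇒  T⁴ = S/(2σ)   (ε cancels).
T⁴ = 4050/(2·5.67×10⁻⁸) = 3.571×10¹⁰ K⁴.
T = (3.571×10¹⁰)^(1/4).

T ≈ 435 K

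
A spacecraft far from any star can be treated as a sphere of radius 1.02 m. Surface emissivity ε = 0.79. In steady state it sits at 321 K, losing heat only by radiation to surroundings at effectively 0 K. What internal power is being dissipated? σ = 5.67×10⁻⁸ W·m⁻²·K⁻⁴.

P ≈ 6220 W

Steady state: P = εσA T⁴.
A = 4πr² = 13.07 m²; T⁴ = (321)⁴ = 1.062×10¹⁰ K⁴.
P = 0.79 × 5.67×10⁻⁸ × 13.07 × 1.062×10¹⁰.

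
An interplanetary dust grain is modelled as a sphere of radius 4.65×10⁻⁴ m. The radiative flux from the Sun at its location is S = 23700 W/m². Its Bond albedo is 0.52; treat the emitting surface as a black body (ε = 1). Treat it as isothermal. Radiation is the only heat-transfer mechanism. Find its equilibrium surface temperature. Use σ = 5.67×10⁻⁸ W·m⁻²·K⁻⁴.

At equilibrium, absorbed power = emitted power.
Absorbing cross-section = πr² = 6.793×10⁻⁷ m²; emitting surface = 4πr² = 2.717×10⁻⁶ m² (ratio 4).
(1−a)S·A_cross = εσ·A_surf·T⁴  ⇒  T⁴ = (1−a)S/(4σ).
T⁴ = 0.480·23700/(4·5.67×10⁻⁸) = 5.016×10¹⁰ K⁴.
T = (5.016×10¹⁰)^(1/4).

T ≈ 473 K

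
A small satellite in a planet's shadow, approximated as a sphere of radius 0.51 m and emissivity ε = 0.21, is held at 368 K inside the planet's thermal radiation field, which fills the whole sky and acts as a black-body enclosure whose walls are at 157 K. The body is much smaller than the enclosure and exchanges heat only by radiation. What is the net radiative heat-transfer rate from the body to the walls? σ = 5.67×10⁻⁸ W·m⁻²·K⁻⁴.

For a small grey body in a large enclosure: P_net = εσA(T_body⁴ − T_wall⁴).
A = 4πr² = 3.269 m²; T_body⁴ − T_wall⁴ = 1.834×10¹⁰ − 6.076×10⁸ = 1.773×10¹⁰ K⁴.
|P_net| = 0.21·5.67×10⁻⁸·3.269·1.773×10¹⁰.

P_net ≈ 690 W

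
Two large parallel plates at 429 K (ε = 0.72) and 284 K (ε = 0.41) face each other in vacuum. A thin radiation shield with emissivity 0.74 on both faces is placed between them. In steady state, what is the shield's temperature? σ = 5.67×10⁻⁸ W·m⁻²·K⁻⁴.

T_s ≈ 391 K

In steady state the net flux on the hot side equals that on the cold side.
σ(T₁⁴−T_s⁴)/D₁ = σ(T_s⁴−T₂⁴)/D₂, with D₁ = 1/ε₁+1/ε_s−1 = 1.740, D₂ = 1/ε_s+1/ε₂−1 = 2.790.
Solve for T_s⁴: T_s⁴ = (D₂·T₁⁴ + D₁·T₂⁴)/(D₁+D₂) = 2.336×10¹⁰ K⁴.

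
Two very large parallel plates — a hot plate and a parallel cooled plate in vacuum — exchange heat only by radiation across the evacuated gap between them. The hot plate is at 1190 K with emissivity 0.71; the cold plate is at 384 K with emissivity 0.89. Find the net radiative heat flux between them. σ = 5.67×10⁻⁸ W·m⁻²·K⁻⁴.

q ≈ 73400 W/m²

For two infinite grey parallel plates, q = σ(T₁⁴ − T₂⁴)/(1/ε₁ + 1/ε₂ − 1).
T₁⁴ − T₂⁴ = 2.005×10¹² − 2.174×10¹⁰ = 1.984×10¹² K⁴.
1/ε₁ + 1/ε₂ − 1 = 1.408 + 1.124 − 1 = 1.532.
q = 5.67×10⁻⁸ × 1.984×10¹² / 1.532.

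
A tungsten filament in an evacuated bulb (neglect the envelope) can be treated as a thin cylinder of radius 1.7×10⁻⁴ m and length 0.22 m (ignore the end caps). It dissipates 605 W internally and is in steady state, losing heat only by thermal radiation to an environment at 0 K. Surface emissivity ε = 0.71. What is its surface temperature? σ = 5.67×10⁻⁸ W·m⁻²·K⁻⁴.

Steady state: internal power = radiated power, P = εσA T⁴.
Radiating area A = 2πrL = 2.350×10⁻⁴ m².
T⁴ = P/(εσA) = 605/(0.71·5.67×10⁻⁸·2.350×10⁻⁴) = 6.395×10¹³ K⁴.
T = (6.395×10¹³)^(1/4).

T ≈ 2830 K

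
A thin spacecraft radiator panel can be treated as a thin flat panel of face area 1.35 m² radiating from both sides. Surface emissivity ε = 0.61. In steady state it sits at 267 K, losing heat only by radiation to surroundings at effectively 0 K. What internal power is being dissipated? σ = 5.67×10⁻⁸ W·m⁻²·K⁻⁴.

Steady state: P = εσA T⁴.
A = 2·1.35 = 2.700 m²; T⁴ = (267)⁴ = 5.082×10⁹ K⁴.
P = 0.61 × 5.67×10⁻⁸ × 2.700 × 5.082×10⁹.

P ≈ 475 W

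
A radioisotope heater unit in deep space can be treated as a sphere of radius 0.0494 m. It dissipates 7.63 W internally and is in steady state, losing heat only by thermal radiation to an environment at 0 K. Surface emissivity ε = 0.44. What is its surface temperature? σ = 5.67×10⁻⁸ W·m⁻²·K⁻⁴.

Steady state: internal power = radiated power, P = εσA T⁴.
Radiating area A = 4πr² = 0.03067 m².
T⁴ = P/(εσA) = 7.63/(0.44·5.67×10⁻⁸·0.03067) = 9.973×10⁹ K⁴.
T = (9.973×10⁹)^(1/4).

T ≈ 316 K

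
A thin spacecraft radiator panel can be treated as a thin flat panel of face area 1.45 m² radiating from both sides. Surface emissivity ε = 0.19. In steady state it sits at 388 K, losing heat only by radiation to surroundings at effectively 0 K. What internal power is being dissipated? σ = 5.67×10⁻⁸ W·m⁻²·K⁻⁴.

Steady state: P = εσA T⁴.
A = 2·1.45 = 2.900 m²; T⁴ = (388)⁴ = 2.266×10¹⁰ K⁴.
P = 0.19 × 5.67×10⁻⁸ × 2.900 × 2.266×10¹⁰.

P ≈ 708 W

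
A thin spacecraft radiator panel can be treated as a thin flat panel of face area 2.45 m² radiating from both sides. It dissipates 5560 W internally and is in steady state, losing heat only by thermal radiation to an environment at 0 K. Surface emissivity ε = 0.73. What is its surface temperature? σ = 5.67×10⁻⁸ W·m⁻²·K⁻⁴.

T ≈ 407 K

Steady state: internal power = radiated power, P = εσA T⁴.
Radiating area A = 2·2.45 = 4.900 m².
T⁴ = P/(εσA) = 5560/(0.73·5.67×10⁻⁸·4.900) = 2.741×10¹⁰ K⁴.
T = (2.741×10¹⁰)^(1/4).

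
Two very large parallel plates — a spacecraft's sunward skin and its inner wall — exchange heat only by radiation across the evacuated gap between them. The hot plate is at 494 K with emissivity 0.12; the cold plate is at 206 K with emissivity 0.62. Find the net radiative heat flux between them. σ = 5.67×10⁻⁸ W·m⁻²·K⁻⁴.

q ≈ 366 W/m²

For two infinite grey parallel plates, q = σ(T₁⁴ − T₂⁴)/(1/ε₁ + 1/ε₂ − 1).
T₁⁴ − T₂⁴ = 5.955×10¹⁰ − 1.801×10⁹ = 5.775×10¹⁰ K⁴.
1/ε₁ + 1/ε₂ − 1 = 8.333 + 1.613 − 1 = 8.946.
q = 5.67×10⁻⁸ × 5.775×10¹⁰ / 8.946.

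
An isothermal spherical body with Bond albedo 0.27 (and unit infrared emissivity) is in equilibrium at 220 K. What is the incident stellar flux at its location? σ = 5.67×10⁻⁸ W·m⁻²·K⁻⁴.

S ≈ 728 W/m²

(1−a)S·πr² = σ·4πr²·T⁴ ⇒ S = 4σT⁴/(1−a).
S = 4·5.67×10⁻⁸·2.343×10⁹/0.730.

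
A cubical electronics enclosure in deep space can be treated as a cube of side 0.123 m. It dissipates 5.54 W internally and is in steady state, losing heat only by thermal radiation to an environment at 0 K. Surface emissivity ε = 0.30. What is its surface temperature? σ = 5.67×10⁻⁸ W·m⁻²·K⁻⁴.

Steady state: internal power = radiated power, P = εσA T⁴.
Radiating area A = 6L² = 0.09077 m².
T⁴ = P/(εσA) = 5.54/(0.30·5.67×10⁻⁸·0.09077) = 3.588×10⁹ K⁴.
T = (3.588×10⁹)^(1/4).

T ≈ 245 K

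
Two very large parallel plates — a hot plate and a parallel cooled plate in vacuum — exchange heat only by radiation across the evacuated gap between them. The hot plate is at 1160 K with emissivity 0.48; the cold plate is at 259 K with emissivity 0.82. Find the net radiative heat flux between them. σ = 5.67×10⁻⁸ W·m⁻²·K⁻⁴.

For two infinite grey parallel plates, q = σ(T₁⁴ − T₂⁴)/(1/ε₁ + 1/ε₂ − 1).
T₁⁴ − T₂⁴ = 1.811×10¹² − 4.500×10⁹ = 1.806×10¹² K⁴.
1/ε₁ + 1/ε₂ − 1 = 2.083 + 1.220 − 1 = 2.303.
q = 5.67×10⁻⁸ × 1.806×10¹² / 2.303.

q ≈ 44500 W/m²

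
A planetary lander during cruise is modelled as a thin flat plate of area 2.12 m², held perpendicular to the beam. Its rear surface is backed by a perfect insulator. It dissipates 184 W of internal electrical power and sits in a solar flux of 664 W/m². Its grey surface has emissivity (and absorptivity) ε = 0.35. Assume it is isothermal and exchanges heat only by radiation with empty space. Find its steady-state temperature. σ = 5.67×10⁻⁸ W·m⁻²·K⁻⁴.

T ≈ 356 K

At steady state, absorbed solar power + internal power = radiated power.
Absorbed: α·S·A_cross = 0.35·664·2.120 = 492.7 W (cross-section A).
Total input = 492.7 + 184 = 676.7 W.
Radiated: εσ·A_surf·T⁴ with A_surf = A = 2.120 m².
T⁴ = 676.7/(0.35·5.67×10⁻⁸·2.120) = 1.608×10¹⁰ K⁴.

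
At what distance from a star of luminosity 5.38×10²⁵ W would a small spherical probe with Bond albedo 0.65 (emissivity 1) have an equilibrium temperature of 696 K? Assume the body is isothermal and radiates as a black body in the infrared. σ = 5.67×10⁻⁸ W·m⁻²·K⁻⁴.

d ≈ 5.31×10⁹ m

For an isothermal black-emitting sphere, (1−a)S·πr² = σ·4πr²·T⁴ ⇒ S = 4σT⁴/(1−a).
S = 4·5.67×10⁻⁸·(696)⁴/0.350 = 1.521×10⁵ W/m².
Flux falls as S = L/(4πd²), so d = √(L/(4πS)) = √(5.38×10²⁵/(4π·1.521×10⁵)).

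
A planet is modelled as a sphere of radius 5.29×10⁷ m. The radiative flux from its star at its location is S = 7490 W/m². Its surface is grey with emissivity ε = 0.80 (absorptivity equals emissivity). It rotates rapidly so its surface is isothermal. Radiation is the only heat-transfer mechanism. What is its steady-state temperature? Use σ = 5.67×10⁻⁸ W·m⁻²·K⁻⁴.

T ≈ 426 K

At equilibrium, absorbed power = emitted power.
Absorbing cross-section = πr² = 8.791×10¹⁵ m²; emitting surface = 4πr² = 3.517×10¹⁶ m² (ratio 4).
εS·A_cross = εσ·A_surf·T⁴  ⇒  T⁴ = S/(4σ)   (ε cancels).
T⁴ = 7490/(4·5.67×10⁻⁸) = 3.302×10¹⁰ K⁴.
T = (3.302×10¹⁰)^(1/4).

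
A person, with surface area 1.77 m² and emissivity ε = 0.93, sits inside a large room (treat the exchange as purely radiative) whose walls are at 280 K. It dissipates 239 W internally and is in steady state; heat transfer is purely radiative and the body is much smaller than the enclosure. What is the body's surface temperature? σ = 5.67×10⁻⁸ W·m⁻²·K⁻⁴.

T ≈ 305 K

For a small grey body in a large enclosure, net radiated power = εσA(T⁴ − T_w⁴).
Steady state: P = εσA(T⁴ − T_w⁴) with A = 1.77 m².
T⁴ = P/(εσA) + T_w⁴ = 239/(0.93·5.67×10⁻⁸·1.770) + (280)⁴
    = 2.561×10⁹ + 6.147×10⁹ = 8.707×10⁹ K⁴.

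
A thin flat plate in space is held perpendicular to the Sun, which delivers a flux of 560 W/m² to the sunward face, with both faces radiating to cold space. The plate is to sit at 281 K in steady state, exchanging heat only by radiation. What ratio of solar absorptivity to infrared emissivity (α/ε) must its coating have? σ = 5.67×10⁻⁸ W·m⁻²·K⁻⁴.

Balance: αS·A = εσ·2A·T⁴ ⇒ α/ε = 2σT⁴/S.
α/ε = 2·5.67×10⁻⁸·(281)⁴/560 = 2·5.67×10⁻⁸·6.235×10⁹/560.

α/ε ≈ 1.26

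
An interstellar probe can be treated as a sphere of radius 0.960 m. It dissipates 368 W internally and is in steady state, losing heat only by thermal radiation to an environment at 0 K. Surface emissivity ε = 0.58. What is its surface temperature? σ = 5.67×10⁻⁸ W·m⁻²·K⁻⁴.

Steady state: internal power = radiated power, P = εσA T⁴.
Radiating area A = 4πr² = 11.58 m².
T⁴ = P/(εσA) = 368/(0.58·5.67×10⁻⁸·11.58) = 9.662×10⁸ K⁴.
T = (9.662×10⁸)^(1/4).

T ≈ 176 K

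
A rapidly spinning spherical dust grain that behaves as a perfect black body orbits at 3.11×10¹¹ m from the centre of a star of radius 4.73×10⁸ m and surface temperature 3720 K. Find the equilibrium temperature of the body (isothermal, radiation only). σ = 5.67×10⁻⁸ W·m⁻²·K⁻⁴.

The star's surface emits σT_*⁴; at distance d the flux is S = σT_*⁴(R_*/d)².
S = 5.67×10⁻⁸·(3720)⁴·(4.73×10⁸/3.11×10¹¹)² = 25.12 W/m².
For an isothermal sphere T⁴ = (1−a)S/(4σ) = 1.107×10⁸ K⁴.

T ≈ 103 K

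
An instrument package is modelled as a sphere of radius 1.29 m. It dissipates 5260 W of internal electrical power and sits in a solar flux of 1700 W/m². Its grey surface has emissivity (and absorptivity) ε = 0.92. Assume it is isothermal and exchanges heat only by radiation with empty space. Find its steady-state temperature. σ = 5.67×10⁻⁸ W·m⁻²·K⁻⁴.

T ≈ 333 K

At steady state, absorbed solar power + internal power = radiated power.
Absorbed: α·S·A_cross = 0.92·1700·5.228 = 8176 W (cross-section πr²).
Total input = 8176 + 5260 = 13440 W.
Radiated: εσ·A_surf·T⁴ with A_surf = 4πr² = 20.91 m².
T⁴ = 13440/(0.92·5.67×10⁻⁸·20.91) = 1.232×10¹⁰ K⁴.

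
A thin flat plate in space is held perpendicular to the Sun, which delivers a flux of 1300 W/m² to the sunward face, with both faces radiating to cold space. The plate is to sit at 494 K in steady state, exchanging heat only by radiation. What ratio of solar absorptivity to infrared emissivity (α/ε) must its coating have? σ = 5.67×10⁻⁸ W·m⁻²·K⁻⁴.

α/ε ≈ 5.19

Balance: αS·A = εσ·2A·T⁴ ⇒ α/ε = 2σT⁴/S.
α/ε = 2·5.67×10⁻⁸·(494)⁴/1300 = 2·5.67×10⁻⁸·5.955×10¹⁰/1300.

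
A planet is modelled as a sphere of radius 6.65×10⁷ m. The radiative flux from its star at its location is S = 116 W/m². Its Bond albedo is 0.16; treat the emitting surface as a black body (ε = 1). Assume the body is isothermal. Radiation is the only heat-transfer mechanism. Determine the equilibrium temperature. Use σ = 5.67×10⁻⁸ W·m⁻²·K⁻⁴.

T ≈ 144 K

At equilibrium, absorbed power = emitted power.
Absorbing cross-section = πr² = 1.389×10¹⁶ m²; emitting surface = 4πr² = 5.557×10¹⁶ m² (ratio 4).
(1−a)S·A_cross = εσ·A_surf·T⁴  ⇒  T⁴ = (1−a)S/(4σ).
T⁴ = 0.840·116/(4·5.67×10⁻⁸) = 4.296×10⁸ K⁴.
T = (4.296×10⁸)^(1/4).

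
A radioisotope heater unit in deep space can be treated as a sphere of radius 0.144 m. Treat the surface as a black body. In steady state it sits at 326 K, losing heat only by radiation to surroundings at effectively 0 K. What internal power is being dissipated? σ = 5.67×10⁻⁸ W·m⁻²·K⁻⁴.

P ≈ 167 W

Steady state: P = εσA T⁴.
A = 4πr² = 0.2606 m²; T⁴ = (326)⁴ = 1.129×10¹⁰ K⁴.
P = 1.0 × 5.67×10⁻⁸ × 0.2606 × 1.129×10¹⁰.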